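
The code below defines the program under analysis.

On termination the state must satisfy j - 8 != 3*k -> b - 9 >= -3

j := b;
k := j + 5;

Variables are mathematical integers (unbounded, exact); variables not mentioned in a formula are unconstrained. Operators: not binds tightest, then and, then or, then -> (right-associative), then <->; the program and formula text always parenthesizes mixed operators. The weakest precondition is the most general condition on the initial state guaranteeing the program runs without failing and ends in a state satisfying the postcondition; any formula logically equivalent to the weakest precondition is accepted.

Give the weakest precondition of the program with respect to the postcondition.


Working backward. After the program, the postcondition j - 8 != 3*k -> b - 9 >= -3 must hold; in canonical form it is j != 3*k + 8 -> b >= 6.
Before k := j + 5: 2*j != -23 -> b >= 6
Before j := b: 2*b != -23 -> b >= 6
Answer: WP = 2*b != -23 -> b >= 6


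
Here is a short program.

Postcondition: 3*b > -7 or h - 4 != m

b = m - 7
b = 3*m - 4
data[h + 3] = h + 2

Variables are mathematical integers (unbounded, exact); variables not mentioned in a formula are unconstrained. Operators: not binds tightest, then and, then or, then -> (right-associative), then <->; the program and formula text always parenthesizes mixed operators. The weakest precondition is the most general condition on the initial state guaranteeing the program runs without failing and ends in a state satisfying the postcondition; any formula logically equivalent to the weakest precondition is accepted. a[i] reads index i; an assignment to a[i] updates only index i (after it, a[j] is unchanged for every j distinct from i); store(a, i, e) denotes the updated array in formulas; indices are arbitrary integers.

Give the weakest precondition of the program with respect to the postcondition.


Working backward. After the program, the postcondition 3*b > -7 or h - 4 != m must hold; in canonical form it is 3*b > -7 or h != m + 4.
Before data[h + 3] := h + 2: 3*b > -7 or h != m + 4
Before b := 3*m - 4: 9*m > 5 or h != m + 4
Before b := m - 7: 9*m > 5 or h != m + 4
Answer: WP = 9*m > 5 or h != m + 4


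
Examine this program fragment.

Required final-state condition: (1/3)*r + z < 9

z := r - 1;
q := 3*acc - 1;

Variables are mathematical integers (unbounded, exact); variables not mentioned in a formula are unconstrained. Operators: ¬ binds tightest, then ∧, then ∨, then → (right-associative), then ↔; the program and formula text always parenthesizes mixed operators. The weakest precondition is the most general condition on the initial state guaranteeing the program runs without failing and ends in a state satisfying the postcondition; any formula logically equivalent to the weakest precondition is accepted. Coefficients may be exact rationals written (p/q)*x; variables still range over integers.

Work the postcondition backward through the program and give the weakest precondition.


Working backward. After the program, (1/3)*r + z < 9 must hold.
Before q := 3*acc - 1: (1/3)*r + z < 9
Before z := r - 1: (4/3)*r < 10
Answer: WP = (4/3)*r < 10


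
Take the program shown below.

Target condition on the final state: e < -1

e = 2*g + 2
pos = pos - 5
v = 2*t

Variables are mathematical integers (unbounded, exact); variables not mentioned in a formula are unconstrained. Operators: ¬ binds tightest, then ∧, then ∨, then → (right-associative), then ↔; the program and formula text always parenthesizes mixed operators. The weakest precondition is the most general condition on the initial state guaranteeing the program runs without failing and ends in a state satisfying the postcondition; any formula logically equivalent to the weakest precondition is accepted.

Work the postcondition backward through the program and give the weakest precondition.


Working backward. After the program, e < -1 must hold.
Before v := 2*t: e < -1
Before pos := pos - 5: e < -1
Before e := 2*g + 2: 2*g < -3
Answer: WP = 2*g < -3


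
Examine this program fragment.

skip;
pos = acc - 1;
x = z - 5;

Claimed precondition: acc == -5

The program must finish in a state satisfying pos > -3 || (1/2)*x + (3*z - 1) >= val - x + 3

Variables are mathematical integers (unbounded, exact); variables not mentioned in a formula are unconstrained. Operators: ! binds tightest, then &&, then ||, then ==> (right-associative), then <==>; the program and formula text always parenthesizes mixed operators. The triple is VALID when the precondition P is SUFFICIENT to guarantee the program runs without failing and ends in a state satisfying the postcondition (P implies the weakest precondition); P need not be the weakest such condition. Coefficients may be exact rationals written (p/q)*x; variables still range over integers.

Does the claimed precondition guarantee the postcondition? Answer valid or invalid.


Working backward. After the program, the postcondition pos > -3 || (1/2)*x + (3*z - 1) >= val - x + 3 must hold; in canonical form it is pos > -3 || (3/2)*x + 3*z >= val + 4.
Before x := z - 5: pos > -3 || (9/2)*z >= val + 23/2
Before pos := acc - 1: acc > -2 || (9/2)*z >= val + 23/2
Before skip: acc > -2 || (9/2)*z >= val + 23/2
The weakest precondition is acc > -2 || (9/2)*z >= val + 23/2.
Check whether acc == -5 implies it.
Countermodel: at the initial state acc = -5, val = 0, z = 0, the precondition holds but the weakest precondition fails.
Answer: invalid


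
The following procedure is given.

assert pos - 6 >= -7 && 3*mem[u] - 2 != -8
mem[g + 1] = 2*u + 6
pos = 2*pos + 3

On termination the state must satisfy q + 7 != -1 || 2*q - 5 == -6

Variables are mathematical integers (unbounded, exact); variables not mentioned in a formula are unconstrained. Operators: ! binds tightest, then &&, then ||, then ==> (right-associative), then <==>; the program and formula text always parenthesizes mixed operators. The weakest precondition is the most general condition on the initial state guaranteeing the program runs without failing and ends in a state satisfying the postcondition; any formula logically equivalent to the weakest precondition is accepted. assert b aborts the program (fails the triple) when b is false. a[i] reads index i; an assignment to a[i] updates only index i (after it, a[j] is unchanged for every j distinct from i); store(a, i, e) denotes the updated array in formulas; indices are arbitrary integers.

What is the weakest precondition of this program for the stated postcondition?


Working backward. After the program, the postcondition q + 7 != -1 || 2*q - 5 == -6 must hold; in canonical form it is q != -8 || 2*q == -1.
Before pos := 2*pos + 3: q != -8 || 2*q == -1
Before mem[g + 1] := 2*u + 6: q != -8 || 2*q == -1
Before assert pos - 6 >= -7 && 3*mem[u] - 2 != -8: pos >= -1 && 3*mem[u] != -6 && (q != -8 || 2*q == -1)
Answer: WP = pos >= -1 && 3*mem[u] != -6 && (q != -8 || 2*q == -1)


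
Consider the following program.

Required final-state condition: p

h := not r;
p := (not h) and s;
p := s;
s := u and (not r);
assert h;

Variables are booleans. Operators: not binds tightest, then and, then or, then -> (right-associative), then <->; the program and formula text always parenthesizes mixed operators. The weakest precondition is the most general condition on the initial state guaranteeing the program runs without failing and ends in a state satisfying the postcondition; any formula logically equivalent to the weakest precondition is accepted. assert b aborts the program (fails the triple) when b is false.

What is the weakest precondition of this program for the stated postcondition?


Working backward. After the program, p must hold.
Before assert h: h and p
Before s := u and (not r): h and p
Before p := s: h and s
Before p := (not h) and s: h and s
Before h := not r: (not r) and s
Answer: WP = (not r) and s


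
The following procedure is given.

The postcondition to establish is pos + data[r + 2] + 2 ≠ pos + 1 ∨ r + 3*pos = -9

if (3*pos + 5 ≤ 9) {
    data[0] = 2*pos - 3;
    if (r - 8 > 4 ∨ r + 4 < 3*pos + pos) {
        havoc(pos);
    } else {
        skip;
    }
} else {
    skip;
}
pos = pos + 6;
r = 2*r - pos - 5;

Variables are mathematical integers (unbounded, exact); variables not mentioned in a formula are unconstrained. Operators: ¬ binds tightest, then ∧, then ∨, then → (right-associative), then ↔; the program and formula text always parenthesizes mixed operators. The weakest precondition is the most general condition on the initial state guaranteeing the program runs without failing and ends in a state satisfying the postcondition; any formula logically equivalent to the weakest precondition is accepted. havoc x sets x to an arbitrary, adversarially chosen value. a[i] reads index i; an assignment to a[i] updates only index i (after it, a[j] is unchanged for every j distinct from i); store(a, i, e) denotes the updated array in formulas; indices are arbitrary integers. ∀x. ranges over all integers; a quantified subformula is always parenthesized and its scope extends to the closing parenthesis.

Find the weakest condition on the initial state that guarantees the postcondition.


Working backward. After the program, the postcondition pos + data[r + 2] + 2 ≠ pos + 1 ∨ r + 3*pos = -9 must hold; in canonical form it is data[r + 2] ≠ -1 ∨ 3*pos + r = -9.
Before r := 2*r - pos - 5: data[-pos + 2*r - 3] ≠ -1 ∨ 2*pos + 2*r = -4
Before pos := pos + 6: data[-pos + 2*r - 9] ≠ -1 ∨ 2*pos + 2*r = -16
Then branch requires ((r > 12 ∨ r < 4*pos - 4) → (∀pos_1. (store(data, 0, 2*pos - 3)[-pos_1 + 2*r - 9] ≠ -1 ∨ 2*pos_1 + 2*r = -16))) ∧ ((¬(r > 12 ∨ r < 4*pos - 4)) → (store(data, 0, 2*pos - 3)[-pos + 2*r - 9] ≠ -1 ∨ 2*pos + 2*r = -16)); else branch requires data[-pos + 2*r - 9] ≠ -1 ∨ 2*pos + 2*r = -16.
Before the if: (3*pos ≤ 4 → (((r > 12 ∨ r < 4*pos - 4) → (∀pos_1. (store(data, 0, 2*pos - 3)[-pos_1 + 2*r - 9] ≠ -1 ∨ 2*pos_1 + 2*r = -16))) ∧ ((¬(r > 12 ∨ r < 4*pos - 4)) → (store(data, 0, 2*pos - 3)[-pos + 2*r - 9] ≠ -1 ∨ 2*pos + 2*r = -16)))) ∧ ((¬(3*pos ≤ 4)) → (data[-pos + 2*r - 9] ≠ -1 ∨ 2*pos + 2*r = -16))
Answer: WP = (3*pos ≤ 4 → (((r > 12 ∨ r < 4*pos - 4) → (∀pos_1. (store(data, 0, 2*pos - 3)[-pos_1 + 2*r - 9] ≠ -1 ∨ 2*pos_1 + 2*r = -16))) ∧ ((¬(r > 12 ∨ r < 4*pos - 4)) → (store(data, 0, 2*pos - 3)[-pos + 2*r - 9] ≠ -1 ∨ 2*pos + 2*r = -16)))) ∧ ((¬(3*pos ≤ 4)) → (data[-pos + 2*r - 9] ≠ -1 ∨ 2*pos + 2*r = -16))


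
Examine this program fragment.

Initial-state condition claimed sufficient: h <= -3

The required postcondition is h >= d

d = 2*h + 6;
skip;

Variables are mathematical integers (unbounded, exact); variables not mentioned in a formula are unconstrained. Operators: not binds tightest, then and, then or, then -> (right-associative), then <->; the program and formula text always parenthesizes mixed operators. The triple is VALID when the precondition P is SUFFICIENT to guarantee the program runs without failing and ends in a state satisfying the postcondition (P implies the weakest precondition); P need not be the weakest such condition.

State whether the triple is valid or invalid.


Working backward. After the program, h >= d must hold.
Before skip: h >= d
Before d := 2*h + 6: h <= -6
The weakest precondition is h <= -6.
Check whether h <= -3 implies it.
Countermodel: at the initial state h = -5, the precondition holds but the weakest precondition fails.
Answer: invalid


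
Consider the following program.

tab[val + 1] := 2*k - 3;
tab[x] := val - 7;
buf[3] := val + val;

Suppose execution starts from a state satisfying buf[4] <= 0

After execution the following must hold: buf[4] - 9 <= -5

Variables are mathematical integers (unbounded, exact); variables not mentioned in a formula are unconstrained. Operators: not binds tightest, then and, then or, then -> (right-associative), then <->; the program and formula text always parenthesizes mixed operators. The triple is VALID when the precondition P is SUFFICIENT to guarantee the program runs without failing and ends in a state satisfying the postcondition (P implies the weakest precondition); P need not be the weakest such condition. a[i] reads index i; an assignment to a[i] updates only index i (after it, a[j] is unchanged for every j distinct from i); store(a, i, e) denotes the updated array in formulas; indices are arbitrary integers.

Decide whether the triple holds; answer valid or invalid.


Working backward. After the program, the postcondition buf[4] - 9 <= -5 must hold; in canonical form it is buf[4] <= 4.
Before buf[3] := val + val: buf[4] <= 4
Before tab[x] := val - 7: buf[4] <= 4
Before tab[val + 1] := 2*k - 3: buf[4] <= 4
The weakest precondition is buf[4] <= 4.
Check whether buf[4] <= 0 implies it.
Every state satisfying the precondition satisfies the weakest precondition: the implication holds.
Answer: valid


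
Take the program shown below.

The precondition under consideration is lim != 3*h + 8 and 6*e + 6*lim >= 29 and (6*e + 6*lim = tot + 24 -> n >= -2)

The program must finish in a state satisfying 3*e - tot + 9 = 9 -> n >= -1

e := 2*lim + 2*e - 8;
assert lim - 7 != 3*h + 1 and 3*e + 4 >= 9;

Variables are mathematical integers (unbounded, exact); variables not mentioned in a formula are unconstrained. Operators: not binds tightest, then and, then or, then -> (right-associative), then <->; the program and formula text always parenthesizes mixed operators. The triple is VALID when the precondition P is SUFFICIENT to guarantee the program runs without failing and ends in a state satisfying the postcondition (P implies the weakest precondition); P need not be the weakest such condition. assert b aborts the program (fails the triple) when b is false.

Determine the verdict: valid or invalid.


Working backward. After the program, the postcondition 3*e - tot + 9 = 9 -> n >= -1 must hold; in canonical form it is 3*e = tot -> n >= -1.
Before assert lim - 7 != 3*h + 1 and 3*e + 4 >= 9: lim != 3*h + 8 and 3*e >= 5 and (3*e = tot -> n >= -1)
Before e := 2*lim + 2*e - 8: lim != 3*h + 8 and 6*e + 6*lim >= 29 and (6*e + 6*lim = tot + 24 -> n >= -1)
The weakest precondition is lim != 3*h + 8 and 6*e + 6*lim >= 29 and (6*e + 6*lim = tot + 24 -> n >= -1).
Check whether lim != 3*h + 8 and 6*e + 6*lim >= 29 and (6*e + 6*lim = tot + 24 -> n >= -2) implies it.
Countermodel: at the initial state e = 5, h = 0, lim = 0, n = -2, tot = 6, the precondition holds but the weakest precondition fails.
Answer: invalid


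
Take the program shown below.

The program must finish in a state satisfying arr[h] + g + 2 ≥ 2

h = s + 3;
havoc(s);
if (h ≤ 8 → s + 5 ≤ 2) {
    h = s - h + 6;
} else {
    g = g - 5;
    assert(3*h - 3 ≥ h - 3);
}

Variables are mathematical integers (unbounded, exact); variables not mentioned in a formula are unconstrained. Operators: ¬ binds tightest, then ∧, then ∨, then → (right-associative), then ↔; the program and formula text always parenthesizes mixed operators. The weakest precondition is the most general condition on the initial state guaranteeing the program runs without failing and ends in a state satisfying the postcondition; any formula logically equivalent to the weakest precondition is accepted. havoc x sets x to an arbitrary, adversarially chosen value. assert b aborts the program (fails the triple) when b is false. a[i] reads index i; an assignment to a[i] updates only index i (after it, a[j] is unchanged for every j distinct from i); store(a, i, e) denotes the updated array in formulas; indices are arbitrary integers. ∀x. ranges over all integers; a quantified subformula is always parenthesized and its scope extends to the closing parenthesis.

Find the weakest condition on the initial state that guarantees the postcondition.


Working backward. After the program, the postcondition arr[h] + g + 2 ≥ 2 must hold; in canonical form it is arr[h] + g ≥ 0.
Then branch requires arr[-h + s + 6] + g ≥ 0; else branch requires 2*h ≥ 0 ∧ arr[h] + g ≥ 5.
Before the if: ((h ≤ 8 → s ≤ -3) → arr[-h + s + 6] + g ≥ 0) ∧ ((¬(h ≤ 8 → s ≤ -3)) → (2*h ≥ 0 ∧ arr[h] + g ≥ 5))
Before havoc s: ∀s_1. (((h ≤ 8 → s_1 ≤ -3) → arr[-h + s_1 + 6] + g ≥ 0) ∧ ((¬(h ≤ 8 → s_1 ≤ -3)) → (2*h ≥ 0 ∧ arr[h] + g ≥ 5)))
Before h := s + 3: ∀s_1. (((s ≤ 5 → s_1 ≤ -3) → arr[-s + s_1 + 3] + g ≥ 0) ∧ ((¬(s ≤ 5 → s_1 ≤ -3)) → (2*s ≥ -6 ∧ arr[s + 3] + g ≥ 5)))
Answer: WP = ∀s_1. (((s ≤ 5 → s_1 ≤ -3) → arr[-s + s_1 + 3] + g ≥ 0) ∧ ((¬(s ≤ 5 → s_1 ≤ -3)) → (2*s ≥ -6 ∧ arr[s + 3] + g ≥ 5)))


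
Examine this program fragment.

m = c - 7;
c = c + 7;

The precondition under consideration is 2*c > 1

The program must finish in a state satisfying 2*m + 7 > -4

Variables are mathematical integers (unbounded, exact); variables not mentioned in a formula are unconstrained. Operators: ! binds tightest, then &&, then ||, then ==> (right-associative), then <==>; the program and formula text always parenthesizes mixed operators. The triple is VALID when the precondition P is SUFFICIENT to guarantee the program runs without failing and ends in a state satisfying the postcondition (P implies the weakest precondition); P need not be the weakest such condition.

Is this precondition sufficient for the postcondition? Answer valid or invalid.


Working backward. After the program, the postcondition 2*m + 7 > -4 must hold; in canonical form it is 2*m > -11.
Before c := c + 7: 2*m > -11
Before m := c - 7: 2*c > 3
The weakest precondition is 2*c > 3.
Check whether 2*c > 1 implies it.
Countermodel: at the initial state c = 1, the precondition holds but the weakest precondition fails.
Answer: invalid


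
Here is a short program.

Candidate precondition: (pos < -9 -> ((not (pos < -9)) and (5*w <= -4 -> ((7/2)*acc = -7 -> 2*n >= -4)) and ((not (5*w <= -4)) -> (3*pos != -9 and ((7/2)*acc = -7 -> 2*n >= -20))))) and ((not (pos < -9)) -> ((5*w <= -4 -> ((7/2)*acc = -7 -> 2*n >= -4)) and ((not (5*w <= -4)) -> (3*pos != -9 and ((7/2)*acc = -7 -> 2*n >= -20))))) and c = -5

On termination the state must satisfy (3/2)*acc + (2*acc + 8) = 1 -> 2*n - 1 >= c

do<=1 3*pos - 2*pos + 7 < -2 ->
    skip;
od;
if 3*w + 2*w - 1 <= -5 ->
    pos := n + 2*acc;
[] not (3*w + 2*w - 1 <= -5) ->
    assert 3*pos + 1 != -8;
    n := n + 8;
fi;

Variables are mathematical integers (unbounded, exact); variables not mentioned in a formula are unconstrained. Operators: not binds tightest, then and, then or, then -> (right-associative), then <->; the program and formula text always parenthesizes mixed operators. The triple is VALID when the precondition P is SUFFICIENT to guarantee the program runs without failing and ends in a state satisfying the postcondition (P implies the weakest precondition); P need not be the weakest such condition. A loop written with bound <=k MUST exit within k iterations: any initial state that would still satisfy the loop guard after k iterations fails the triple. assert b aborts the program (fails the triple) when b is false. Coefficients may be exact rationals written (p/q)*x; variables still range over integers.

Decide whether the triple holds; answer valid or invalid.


Working backward. After the program, the postcondition (3/2)*acc + (2*acc + 8) = 1 -> 2*n - 1 >= c must hold; in canonical form it is (7/2)*acc = -7 -> 2*n >= c + 1.
Then branch requires (7/2)*acc = -7 -> 2*n >= c + 1; else branch requires 3*pos != -9 and ((7/2)*acc = -7 -> 2*n >= c - 15).
Before the if: (5*w <= -4 -> ((7/2)*acc = -7 -> 2*n >= c + 1)) and ((not (5*w <= -4)) -> (3*pos != -9 and ((7/2)*acc = -7 -> 2*n >= c - 15)))
Before the loop (bound <=1), unroll the exhaustion recursion (WP_0 = exit-now case; WP_j = one more guarded iteration, up to j = 1):
  WP_0: (not (pos < -9)) and (5*w <= -4 -> ((7/2)*acc = -7 -> 2*n >= c + 1)) and ((not (5*w <= -4)) -> (3*pos != -9 and ((7/2)*acc = -7 -> 2*n >= c - 15)))
  WP_1: (pos < -9 -> ((not (pos < -9)) and (5*w <= -4 -> ((7/2)*acc = -7 -> 2*n >= c + 1)) and ((not (5*w <= -4)) -> (3*pos != -9 and ((7/2)*acc = -7 -> 2*n >= c - 15))))) and ((not (pos < -9)) -> ((5*w <= -4 -> ((7/2)*acc = -7 -> 2*n >= c + 1)) and ((not (5*w <= -4)) -> (3*pos != -9 and ((7/2)*acc = -7 -> 2*n >= c - 15)))))
So before the loop: (pos < -9 -> ((not (pos < -9)) and (5*w <= -4 -> ((7/2)*acc = -7 -> 2*n >= c + 1)) and ((not (5*w <= -4)) -> (3*pos != -9 and ((7/2)*acc = -7 -> 2*n >= c - 15))))) and ((not (pos < -9)) -> ((5*w <= -4 -> ((7/2)*acc = -7 -> 2*n >= c + 1)) and ((not (5*w <= -4)) -> (3*pos != -9 and ((7/2)*acc = -7 -> 2*n >= c - 15)))))
The weakest precondition is (pos < -9 -> ((not (pos < -9)) and (5*w <= -4 -> ((7/2)*acc = -7 -> 2*n >= c + 1)) and ((not (5*w <= -4)) -> (3*pos != -9 and ((7/2)*acc = -7 -> 2*n >= c - 15))))) and ((not (pos < -9)) -> ((5*w <= -4 -> ((7/2)*acc = -7 -> 2*n >= c + 1)) and ((not (5*w <= -4)) -> (3*pos != -9 and ((7/2)*acc = -7 -> 2*n >= c - 15))))).
Check whether (pos < -9 -> ((not (pos < -9)) and (5*w <= -4 -> ((7/2)*acc = -7 -> 2*n >= -4)) and ((not (5*w <= -4)) -> (3*pos != -9 and ((7/2)*acc = -7 -> 2*n >= -20))))) and ((not (pos < -9)) -> ((5*w <= -4 -> ((7/2)*acc = -7 -> 2*n >= -4)) and ((not (5*w <= -4)) -> (3*pos != -9 and ((7/2)*acc = -7 -> 2*n >= -20))))) and c = -5 implies it.
Every state satisfying the precondition satisfies the weakest precondition: the implication holds.
Answer: valid


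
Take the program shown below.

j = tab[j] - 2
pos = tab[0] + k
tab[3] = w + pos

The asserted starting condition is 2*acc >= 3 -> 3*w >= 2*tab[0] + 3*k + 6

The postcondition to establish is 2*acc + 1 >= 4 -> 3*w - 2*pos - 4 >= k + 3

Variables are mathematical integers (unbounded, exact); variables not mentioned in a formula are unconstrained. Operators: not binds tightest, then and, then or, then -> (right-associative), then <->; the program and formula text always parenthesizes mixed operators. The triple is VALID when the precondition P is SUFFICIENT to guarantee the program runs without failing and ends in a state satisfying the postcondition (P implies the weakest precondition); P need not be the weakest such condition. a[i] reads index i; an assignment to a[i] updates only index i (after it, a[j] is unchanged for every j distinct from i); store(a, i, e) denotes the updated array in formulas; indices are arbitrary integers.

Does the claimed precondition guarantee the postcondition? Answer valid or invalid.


Working backward. After the program, the postcondition 2*acc + 1 >= 4 -> 3*w - 2*pos - 4 >= k + 3 must hold; in canonical form it is 2*acc >= 3 -> 3*w >= k + 2*pos + 7.
Before tab[3] := w + pos: 2*acc >= 3 -> 3*w >= k + 2*pos + 7
Before pos := tab[0] + k: 2*acc >= 3 -> 3*w >= 2*tab[0] + 3*k + 7
Before j := tab[j] - 2: 2*acc >= 3 -> 3*w >= 2*tab[0] + 3*k + 7
The weakest precondition is 2*acc >= 3 -> 3*w >= 2*tab[0] + 3*k + 7.
Check whether 2*acc >= 3 -> 3*w >= 2*tab[0] + 3*k + 6 implies it.
Countermodel: at the initial state acc = 2, k = 0, tab = {[0] = -3, elsewhere -3}, w = 0, the precondition holds but the weakest precondition fails.
Answer: invalid


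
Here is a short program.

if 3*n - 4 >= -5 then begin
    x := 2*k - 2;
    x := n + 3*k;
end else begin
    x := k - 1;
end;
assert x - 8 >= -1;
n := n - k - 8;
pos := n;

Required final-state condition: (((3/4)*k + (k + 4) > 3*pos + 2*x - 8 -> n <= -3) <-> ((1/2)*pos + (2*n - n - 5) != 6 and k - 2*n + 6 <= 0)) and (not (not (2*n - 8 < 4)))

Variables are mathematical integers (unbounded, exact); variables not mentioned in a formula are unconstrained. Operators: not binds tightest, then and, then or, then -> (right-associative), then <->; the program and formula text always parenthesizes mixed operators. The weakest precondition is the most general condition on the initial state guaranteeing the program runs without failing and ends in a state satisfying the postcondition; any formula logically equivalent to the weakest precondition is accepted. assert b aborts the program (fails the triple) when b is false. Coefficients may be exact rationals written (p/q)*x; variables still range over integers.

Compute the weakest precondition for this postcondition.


Working backward. After the program, the postcondition (((3/4)*k + (k + 4) > 3*pos + 2*x - 8 -> n <= -3) <-> ((1/2)*pos + (2*n - n - 5) != 6 and k - 2*n + 6 <= 0)) and (not (not (2*n - 8 < 4))) must hold; in canonical form it is (((7/4)*k > 3*pos + 2*x - 12 -> n <= -3) <-> (n + (1/2)*pos != 11 and k <= 2*n - 6)) and 2*n < 12.
Before pos := n: (((7/4)*k > 3*n + 2*x - 12 -> n <= -3) <-> ((3/2)*n != 11 and k <= 2*n - 6)) and 2*n < 12
Before n := n - k - 8: (((19/4)*k > 3*n + 2*x - 36 -> n <= k + 5) <-> ((3/2)*n != (3/2)*k + 23 and 3*k <= 2*n - 22)) and 2*n < 2*k + 28
Before assert x - 8 >= -1: x >= 7 and (((19/4)*k > 3*n + 2*x - 36 -> n <= k + 5) <-> ((3/2)*n != (3/2)*k + 23 and 3*k <= 2*n - 22)) and 2*n < 2*k + 28
Then branch requires 3*k + n >= 7 and (((5/4)*k + 5*n < 36 -> n <= k + 5) <-> ((3/2)*n != (3/2)*k + 23 and 3*k <= 2*n - 22)) and 2*n < 2*k + 28; else branch requires k >= 8 and (((11/4)*k > 3*n - 38 -> n <= k + 5) <-> ((3/2)*n != (3/2)*k + 23 and 3*k <= 2*n - 22)) and 2*n < 2*k + 28.
Before the if: (3*n >= -1 -> (3*k + n >= 7 and (((5/4)*k + 5*n < 36 -> n <= k + 5) <-> ((3/2)*n != (3/2)*k + 23 and 3*k <= 2*n - 22)) and 2*n < 2*k + 28)) and ((not (3*n >= -1)) -> (k >= 8 and (((11/4)*k > 3*n - 38 -> n <= k + 5) <-> ((3/2)*n != (3/2)*k + 23 and 3*k <= 2*n - 22)) and 2*n < 2*k + 28))
Answer: WP = (3*n >= -1 -> (3*k + n >= 7 and (((5/4)*k + 5*n < 36 -> n <= k + 5) <-> ((3/2)*n != (3/2)*k + 23 and 3*k <= 2*n - 22)) and 2*n < 2*k + 28)) and ((not (3*n >= -1)) -> (k >= 8 and (((11/4)*k > 3*n - 38 -> n <= k + 5) <-> ((3/2)*n != (3/2)*k + 23 and 3*k <= 2*n - 22)) and 2*n < 2*k + 28))


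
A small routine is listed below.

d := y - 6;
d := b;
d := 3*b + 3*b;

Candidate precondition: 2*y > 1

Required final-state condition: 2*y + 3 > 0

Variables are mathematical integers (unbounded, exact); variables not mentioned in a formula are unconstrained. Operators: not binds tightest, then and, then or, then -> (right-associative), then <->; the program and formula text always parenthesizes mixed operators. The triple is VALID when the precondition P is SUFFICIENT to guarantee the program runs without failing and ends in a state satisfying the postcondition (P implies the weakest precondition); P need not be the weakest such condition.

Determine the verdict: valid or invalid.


Working backward. After the program, the postcondition 2*y + 3 > 0 must hold; in canonical form it is 2*y > -3.
Before d := 3*b + 3*b: 2*y > -3
Before d := b: 2*y > -3
Before d := y - 6: 2*y > -3
The weakest precondition is 2*y > -3.
Check whether 2*y > 1 implies it.
Every state satisfying the precondition satisfies the weakest precondition: the implication holds.
Answer: valid


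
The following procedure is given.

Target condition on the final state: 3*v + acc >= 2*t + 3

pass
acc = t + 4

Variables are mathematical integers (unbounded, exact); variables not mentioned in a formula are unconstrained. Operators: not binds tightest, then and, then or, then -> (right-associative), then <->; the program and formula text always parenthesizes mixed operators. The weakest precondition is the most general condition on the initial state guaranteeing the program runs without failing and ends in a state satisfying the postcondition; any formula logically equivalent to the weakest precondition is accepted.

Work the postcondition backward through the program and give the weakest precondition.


Working backward. After the program, the postcondition 3*v + acc >= 2*t + 3 must hold; in canonical form it is acc + 3*v >= 2*t + 3.
Before acc := t + 4: 3*v >= t - 1
Before skip: 3*v >= t - 1
Answer: WP = 3*v >= t - 1


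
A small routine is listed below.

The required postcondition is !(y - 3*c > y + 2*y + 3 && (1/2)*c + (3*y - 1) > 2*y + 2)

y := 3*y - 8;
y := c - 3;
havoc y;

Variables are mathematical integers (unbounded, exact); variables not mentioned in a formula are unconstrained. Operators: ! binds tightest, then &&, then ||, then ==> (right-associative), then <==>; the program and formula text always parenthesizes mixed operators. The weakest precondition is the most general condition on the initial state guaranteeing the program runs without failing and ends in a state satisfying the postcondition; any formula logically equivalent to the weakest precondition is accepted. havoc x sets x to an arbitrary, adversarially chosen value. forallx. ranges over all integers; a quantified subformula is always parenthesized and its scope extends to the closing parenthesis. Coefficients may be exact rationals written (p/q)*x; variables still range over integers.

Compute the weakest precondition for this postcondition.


Working backward. After the program, the postcondition !(y - 3*c > y + 2*y + 3 && (1/2)*c + (3*y - 1) > 2*y + 2) must hold; in canonical form it is !(3*c + 2*y < -3 && (1/2)*c + y > 3).
Before havoc y: forall y_1. (!(3*c + 2*y_1 < -3 && (1/2)*c + y_1 > 3))
Before y := c - 3: forall y_1. (!(3*c + 2*y_1 < -3 && (1/2)*c + y_1 > 3))
Before y := 3*y - 8: forall y_1. (!(3*c + 2*y_1 < -3 && (1/2)*c + y_1 > 3))
Answer: WP = forall y_1. (!(3*c + 2*y_1 < -3 && (1/2)*c + y_1 > 3))


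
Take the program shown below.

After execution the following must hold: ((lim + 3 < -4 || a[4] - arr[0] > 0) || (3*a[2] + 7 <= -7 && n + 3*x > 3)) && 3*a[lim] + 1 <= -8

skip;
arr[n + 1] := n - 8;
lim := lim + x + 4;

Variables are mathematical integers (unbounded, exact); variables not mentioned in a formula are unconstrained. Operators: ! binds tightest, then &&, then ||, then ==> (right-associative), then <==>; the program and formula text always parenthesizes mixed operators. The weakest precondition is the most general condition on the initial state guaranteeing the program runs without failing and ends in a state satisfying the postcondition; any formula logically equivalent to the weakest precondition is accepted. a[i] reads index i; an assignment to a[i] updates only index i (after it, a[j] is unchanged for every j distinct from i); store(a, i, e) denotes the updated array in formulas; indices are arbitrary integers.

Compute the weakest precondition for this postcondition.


Working backward. After the program, the postcondition ((lim + 3 < -4 || a[4] - arr[0] > 0) || (3*a[2] + 7 <= -7 && n + 3*x > 3)) && 3*a[lim] + 1 <= -8 must hold; in canonical form it is (lim < -7 || a[4] > arr[0] || (3*a[2] <= -14 && n + 3*x > 3)) && 3*a[lim] <= -9.
Before lim := lim + x + 4: (lim + x < -11 || a[4] > arr[0] || (3*a[2] <= -14 && n + 3*x > 3)) && 3*a[lim + x + 4] <= -9
Before arr[n + 1] := n - 8: (lim + x < -11 || a[4] > store(arr, n + 1, n - 8)[0] || (3*a[2] <= -14 && n + 3*x > 3)) && 3*a[lim + x + 4] <= -9
Before skip: (lim + x < -11 || a[4] > store(arr, n + 1, n - 8)[0] || (3*a[2] <= -14 && n + 3*x > 3)) && 3*a[lim + x + 4] <= -9
Answer: WP = (lim + x < -11 || a[4] > store(arr, n + 1, n - 8)[0] || (3*a[2] <= -14 && n + 3*x > 3)) && 3*a[lim + x + 4] <= -9


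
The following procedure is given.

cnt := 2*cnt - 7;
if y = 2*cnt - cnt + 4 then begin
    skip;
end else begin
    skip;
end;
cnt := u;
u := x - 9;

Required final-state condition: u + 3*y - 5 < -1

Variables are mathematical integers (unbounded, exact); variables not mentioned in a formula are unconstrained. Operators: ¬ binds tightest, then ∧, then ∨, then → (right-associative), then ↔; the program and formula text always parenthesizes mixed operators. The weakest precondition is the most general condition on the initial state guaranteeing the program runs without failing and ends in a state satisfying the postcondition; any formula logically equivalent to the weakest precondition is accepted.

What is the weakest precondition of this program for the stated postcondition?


Working backward. After the program, the postcondition u + 3*y - 5 < -1 must hold; in canonical form it is u + 3*y < 4.
Before u := x - 9: x + 3*y < 13
Before cnt := u: x + 3*y < 13
Then branch requires x + 3*y < 13; else branch requires x + 3*y < 13.
Before the if: (y = cnt + 4 → x + 3*y < 13) ∧ ((¬(y = cnt + 4)) → x + 3*y < 13)
Before cnt := 2*cnt - 7: (y = 2*cnt - 3 → x + 3*y < 13) ∧ ((¬(y = 2*cnt - 3)) → x + 3*y < 13)
Answer: WP = (y = 2*cnt - 3 → x + 3*y < 13) ∧ ((¬(y = 2*cnt - 3)) → x + 3*y < 13)


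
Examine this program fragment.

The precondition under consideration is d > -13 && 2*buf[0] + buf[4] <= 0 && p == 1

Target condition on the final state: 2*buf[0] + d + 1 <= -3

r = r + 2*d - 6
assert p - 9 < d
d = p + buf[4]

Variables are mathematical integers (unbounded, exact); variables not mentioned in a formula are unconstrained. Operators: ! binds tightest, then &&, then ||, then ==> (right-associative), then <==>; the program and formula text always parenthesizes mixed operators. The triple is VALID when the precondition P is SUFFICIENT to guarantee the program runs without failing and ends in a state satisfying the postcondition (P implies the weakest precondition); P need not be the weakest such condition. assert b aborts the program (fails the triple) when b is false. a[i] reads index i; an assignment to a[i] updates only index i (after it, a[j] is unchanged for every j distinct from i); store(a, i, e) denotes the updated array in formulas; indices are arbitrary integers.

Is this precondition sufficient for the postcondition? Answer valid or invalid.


Working backward. After the program, the postcondition 2*buf[0] + d + 1 <= -3 must hold; in canonical form it is 2*buf[0] + d <= -4.
Before d := p + buf[4]: 2*buf[0] + buf[4] + p <= -4
Before assert p - 9 < d: p < d + 9 && 2*buf[0] + buf[4] + p <= -4
Before r := r + 2*d - 6: p < d + 9 && 2*buf[0] + buf[4] + p <= -4
The weakest precondition is p < d + 9 && 2*buf[0] + buf[4] + p <= -4.
Check whether d > -13 && 2*buf[0] + buf[4] <= 0 && p == 1 implies it.
Countermodel: at the initial state buf = {[0] = 0, [4] = -4, elsewhere 0}, d = 0, p = 1, the precondition holds but the weakest precondition fails.
Answer: invalid


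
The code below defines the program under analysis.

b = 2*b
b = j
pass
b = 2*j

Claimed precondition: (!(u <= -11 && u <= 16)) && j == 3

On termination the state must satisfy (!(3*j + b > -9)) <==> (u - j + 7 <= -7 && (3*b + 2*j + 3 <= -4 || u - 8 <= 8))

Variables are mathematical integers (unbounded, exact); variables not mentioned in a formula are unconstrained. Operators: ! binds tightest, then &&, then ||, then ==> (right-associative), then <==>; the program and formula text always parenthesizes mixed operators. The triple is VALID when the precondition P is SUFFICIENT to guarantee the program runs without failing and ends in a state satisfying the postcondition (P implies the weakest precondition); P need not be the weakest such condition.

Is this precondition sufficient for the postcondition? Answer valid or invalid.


Working backward. After the program, the postcondition (!(3*j + b > -9)) <==> (u - j + 7 <= -7 && (3*b + 2*j + 3 <= -4 || u - 8 <= 8)) must hold; in canonical form it is (!(b + 3*j > -9)) <==> (u <= j - 14 && (3*b + 2*j <= -7 || u <= 16)).
Before b := 2*j: (!(5*j > -9)) <==> (u <= j - 14 && (8*j <= -7 || u <= 16))
Before skip: (!(5*j > -9)) <==> (u <= j - 14 && (8*j <= -7 || u <= 16))
Before b := j: (!(5*j > -9)) <==> (u <= j - 14 && (8*j <= -7 || u <= 16))
Before b := 2*b: (!(5*j > -9)) <==> (u <= j - 14 && (8*j <= -7 || u <= 16))
The weakest precondition is (!(5*j > -9)) <==> (u <= j - 14 && (8*j <= -7 || u <= 16)).
Check whether (!(u <= -11 && u <= 16)) && j == 3 implies it.
Every state satisfying the precondition satisfies the weakest precondition: the implication holds.
Answer: valid


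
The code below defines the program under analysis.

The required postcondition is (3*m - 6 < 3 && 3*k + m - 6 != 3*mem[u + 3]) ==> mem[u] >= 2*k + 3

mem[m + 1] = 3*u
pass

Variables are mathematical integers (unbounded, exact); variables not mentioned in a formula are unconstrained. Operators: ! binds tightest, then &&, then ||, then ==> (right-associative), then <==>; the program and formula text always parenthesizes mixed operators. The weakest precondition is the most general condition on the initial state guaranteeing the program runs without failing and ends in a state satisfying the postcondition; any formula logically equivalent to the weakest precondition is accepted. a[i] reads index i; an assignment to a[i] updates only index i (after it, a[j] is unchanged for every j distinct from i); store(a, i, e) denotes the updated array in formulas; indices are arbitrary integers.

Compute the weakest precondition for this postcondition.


Working backward. After the program, the postcondition (3*m - 6 < 3 && 3*k + m - 6 != 3*mem[u + 3]) ==> mem[u] >= 2*k + 3 must hold; in canonical form it is (3*m < 9 && 3*k + m != 3*mem[u + 3] + 6) ==> mem[u] >= 2*k + 3.
Before skip: (3*m < 9 && 3*k + m != 3*mem[u + 3] + 6) ==> mem[u] >= 2*k + 3
Before mem[m + 1] := 3*u: (3*m < 9 && 3*k + m != 3*store(mem, m + 1, 3*u)[u + 3] + 6) ==> store(mem, m + 1, 3*u)[u] >= 2*k + 3
Answer: WP = (3*m < 9 && 3*k + m != 3*store(mem, m + 1, 3*u)[u + 3] + 6) ==> store(mem, m + 1, 3*u)[u] >= 2*k + 3


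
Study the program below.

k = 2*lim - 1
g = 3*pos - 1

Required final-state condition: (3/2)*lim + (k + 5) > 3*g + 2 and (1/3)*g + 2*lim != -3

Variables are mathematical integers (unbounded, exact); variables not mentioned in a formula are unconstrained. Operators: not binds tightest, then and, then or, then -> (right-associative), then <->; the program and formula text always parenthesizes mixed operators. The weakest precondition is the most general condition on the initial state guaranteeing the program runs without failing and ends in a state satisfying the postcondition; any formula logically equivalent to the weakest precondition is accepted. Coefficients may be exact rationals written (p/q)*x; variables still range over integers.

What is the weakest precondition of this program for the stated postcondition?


Working backward. After the program, the postcondition (3/2)*lim + (k + 5) > 3*g + 2 and (1/3)*g + 2*lim != -3 must hold; in canonical form it is k + (3/2)*lim > 3*g - 3 and (1/3)*g + 2*lim != -3.
Before g := 3*pos - 1: k + (3/2)*lim > 9*pos - 6 and 2*lim + pos != -8/3
Before k := 2*lim - 1: (7/2)*lim > 9*pos - 5 and 2*lim + pos != -8/3
Answer: WP = (7/2)*lim > 9*pos - 5 and 2*lim + pos != -8/3


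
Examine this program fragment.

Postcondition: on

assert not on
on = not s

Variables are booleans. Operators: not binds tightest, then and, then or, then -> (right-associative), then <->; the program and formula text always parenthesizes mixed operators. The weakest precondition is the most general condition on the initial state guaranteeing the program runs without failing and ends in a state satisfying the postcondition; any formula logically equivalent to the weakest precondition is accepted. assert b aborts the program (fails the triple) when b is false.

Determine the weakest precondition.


Working backward. After the program, on must hold.
Before on := not s: not s
Before assert not on: (not on) and (not s)
Answer: WP = (not on) and (not s)


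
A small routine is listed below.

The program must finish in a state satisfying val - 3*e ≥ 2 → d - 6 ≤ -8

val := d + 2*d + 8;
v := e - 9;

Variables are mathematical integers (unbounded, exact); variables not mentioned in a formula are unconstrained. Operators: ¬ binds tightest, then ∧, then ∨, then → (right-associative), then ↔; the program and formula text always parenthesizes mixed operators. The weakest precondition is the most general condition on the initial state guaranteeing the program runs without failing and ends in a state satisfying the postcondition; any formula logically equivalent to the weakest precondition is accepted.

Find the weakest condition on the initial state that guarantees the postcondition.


Working backward. After the program, the postcondition val - 3*e ≥ 2 → d - 6 ≤ -8 must hold; in canonical form it is val ≥ 3*e + 2 → d ≤ -2.
Before v := e - 9: val ≥ 3*e + 2 → d ≤ -2
Before val := d + 2*d + 8: 3*d ≥ 3*e - 6 → d ≤ -2
Answer: WP = 3*d ≥ 3*e - 6 → d ≤ -2


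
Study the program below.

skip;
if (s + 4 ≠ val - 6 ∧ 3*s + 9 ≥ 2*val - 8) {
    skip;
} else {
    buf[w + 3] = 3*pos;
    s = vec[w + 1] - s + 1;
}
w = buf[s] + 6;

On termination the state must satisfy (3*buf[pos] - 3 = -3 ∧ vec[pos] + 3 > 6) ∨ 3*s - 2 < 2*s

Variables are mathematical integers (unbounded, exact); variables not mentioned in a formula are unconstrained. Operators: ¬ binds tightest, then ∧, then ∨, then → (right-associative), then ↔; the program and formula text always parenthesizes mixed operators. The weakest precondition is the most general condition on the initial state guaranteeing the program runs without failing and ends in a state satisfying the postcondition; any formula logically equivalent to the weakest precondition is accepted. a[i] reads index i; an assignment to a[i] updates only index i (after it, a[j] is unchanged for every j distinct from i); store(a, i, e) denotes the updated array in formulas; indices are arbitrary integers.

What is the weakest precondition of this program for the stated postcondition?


Working backward. After the program, the postcondition (3*buf[pos] - 3 = -3 ∧ vec[pos] + 3 > 6) ∨ 3*s - 2 < 2*s must hold; in canonical form it is (3*buf[pos] = 0 ∧ vec[pos] > 3) ∨ s < 2.
Before w := buf[s] + 6: (3*buf[pos] = 0 ∧ vec[pos] > 3) ∨ s < 2
Then branch requires (3*buf[pos] = 0 ∧ vec[pos] > 3) ∨ s < 2; else branch requires (3*store(buf, w + 3, 3*pos)[pos] = 0 ∧ vec[pos] > 3) ∨ vec[w + 1] < s + 1.
Before the if: ((s ≠ val - 10 ∧ 3*s ≥ 2*val - 17) → ((3*buf[pos] = 0 ∧ vec[pos] > 3) ∨ s < 2)) ∧ ((¬(s ≠ val - 10 ∧ 3*s ≥ 2*val - 17)) → ((3*store(buf, w + 3, 3*pos)[pos] = 0 ∧ vec[pos] > 3) ∨ vec[w + 1] < s + 1))
Before skip: ((s ≠ val - 10 ∧ 3*s ≥ 2*val - 17) → ((3*buf[pos] = 0 ∧ vec[pos] > 3) ∨ s < 2)) ∧ ((¬(s ≠ val - 10 ∧ 3*s ≥ 2*val - 17)) → ((3*store(buf, w + 3, 3*pos)[pos] = 0 ∧ vec[pos] > 3) ∨ vec[w + 1] < s + 1))
Answer: WP = ((s ≠ val - 10 ∧ 3*s ≥ 2*val - 17) → ((3*buf[pos] = 0 ∧ vec[pos] > 3) ∨ s < 2)) ∧ ((¬(s ≠ val - 10 ∧ 3*s ≥ 2*val - 17)) → ((3*store(buf, w + 3, 3*pos)[pos] = 0 ∧ vec[pos] > 3) ∨ vec[w + 1] < s + 1))
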